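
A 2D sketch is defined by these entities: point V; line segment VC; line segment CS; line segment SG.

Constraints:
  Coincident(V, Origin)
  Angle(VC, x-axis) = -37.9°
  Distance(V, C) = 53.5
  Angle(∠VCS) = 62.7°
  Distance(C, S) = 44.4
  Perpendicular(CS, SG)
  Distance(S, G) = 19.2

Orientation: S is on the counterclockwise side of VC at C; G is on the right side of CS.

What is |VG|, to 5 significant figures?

69.634

∠VCS = 62.7°, so CS runs at -37.9° + (180° − 62.7°) = 79.400° from the x-axis; with |CS| = 44.4, S = C + 44.4·(cos 79.400°, sin 79.400°) = (50.383, 10.778). CS is perpendicular to SG; with |SG| = 19.2 on the right of CS, G = S + 19.2·(0.98294, -0.18395) = (69.256, 7.2462). Then |VG| = |G − V| = 69.634.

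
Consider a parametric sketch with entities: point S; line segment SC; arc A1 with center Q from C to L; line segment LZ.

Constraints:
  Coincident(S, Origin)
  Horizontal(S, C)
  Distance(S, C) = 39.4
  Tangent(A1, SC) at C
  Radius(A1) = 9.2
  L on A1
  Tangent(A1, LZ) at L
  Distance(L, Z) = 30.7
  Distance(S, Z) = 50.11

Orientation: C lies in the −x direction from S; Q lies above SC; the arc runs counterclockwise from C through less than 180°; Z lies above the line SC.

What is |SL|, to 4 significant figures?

31.58

S is at the origin; S and C share the same y with |SC| = 39.4 and C on the −x side, so C = (-39.40, 0.000). The tangent condition forces QC to be normal to SC, so Q = C + (0, 9.2) = (-39.40, 9.200). Since QL ⟂ LZ (tangency), |QZ| = √(9.2² + 30.7²) = 32.05 regardless of where L sits on A1. So Z lies on both circle(S, 50.11) and circle(Q, 32.05); the above-SC intersection is Z = (-30.28, 39.92). L is the foot of the tangent from Z: L = (-30.20, 9.225).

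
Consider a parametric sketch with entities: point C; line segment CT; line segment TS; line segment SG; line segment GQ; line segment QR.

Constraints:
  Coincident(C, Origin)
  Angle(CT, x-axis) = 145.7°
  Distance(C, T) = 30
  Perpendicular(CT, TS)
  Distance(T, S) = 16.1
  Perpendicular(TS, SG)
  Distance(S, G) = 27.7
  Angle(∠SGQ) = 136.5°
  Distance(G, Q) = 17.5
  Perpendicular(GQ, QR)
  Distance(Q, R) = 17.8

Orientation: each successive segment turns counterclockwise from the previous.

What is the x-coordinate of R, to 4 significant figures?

3.456

C is at the origin; CT runs at 145.7° with length 30.0, so T = (-24.78, 16.91). CT is perpendicular to TS, so TS runs at -124.3°; with |TS| = 16.1, S = (-33.86, 3.606). The perpendicularity gives SG at right angles to TS, so SG runs at -34.30°; with |SG| = 27.7, G = (-10.97, -12.00). ∠SGQ = 136.5° gives GQ at 9.200° from the x-axis; with |GQ| = 17.5, Q = (6.302, -9.206). GQ ⟂ QR, so QR runs at 99.20°; with |QR| = 17.8, R = (3.456, 8.365). So R.x = 3.456.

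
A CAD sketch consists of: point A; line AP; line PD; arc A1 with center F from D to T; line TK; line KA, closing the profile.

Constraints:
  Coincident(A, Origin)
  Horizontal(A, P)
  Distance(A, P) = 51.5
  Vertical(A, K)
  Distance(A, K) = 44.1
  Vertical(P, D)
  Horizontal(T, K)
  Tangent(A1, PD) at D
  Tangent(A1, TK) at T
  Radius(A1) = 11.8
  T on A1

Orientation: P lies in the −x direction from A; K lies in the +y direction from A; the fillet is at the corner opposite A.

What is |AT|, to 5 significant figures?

59.337

A is at the origin; AP is horizontal with |AP| = 51.5 and P on the −x side, so P = (-51.500, 0.0000). A and K share the same x with |AK| = 44.1 and K on the +y side, so K = (0.0000, 44.100). The virtual corner opposite A is at (-51.500, 44.100). Since A1 is tangent to PD there, FD ⟂ PD and since A1 is tangent to TK there, FT ⟂ TK, with radius 11.8, so the center F sits 11.8 in from both sides at F = (-39.700, 32.300). That places the tangent points at D = (-51.500, 32.300) on PD and T = (-39.700, 44.100) on TK. Then |AT| = |T − A| = 59.337.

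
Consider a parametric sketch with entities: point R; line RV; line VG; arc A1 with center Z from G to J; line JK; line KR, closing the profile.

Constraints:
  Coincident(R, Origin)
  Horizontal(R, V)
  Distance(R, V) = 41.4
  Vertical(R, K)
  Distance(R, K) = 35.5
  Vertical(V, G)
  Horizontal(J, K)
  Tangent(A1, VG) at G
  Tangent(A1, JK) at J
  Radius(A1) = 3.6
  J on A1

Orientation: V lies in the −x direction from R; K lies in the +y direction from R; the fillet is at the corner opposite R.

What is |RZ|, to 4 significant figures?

49.46

R and K share the same x with |RK| = 35.5 and K on the +y side, so K = (0.000, 35.50). The virtual corner opposite R is at (-41.40, 35.50). Since A1 is tangent to VG there, ZG ⟂ VG and A1 meets JK tangentially, so ZJ is at right angles to JK, with radius 3.6, so the center Z sits 3.6 in from both sides at Z = (-37.80, 31.90). Then |RZ| = |Z − R| = 49.46.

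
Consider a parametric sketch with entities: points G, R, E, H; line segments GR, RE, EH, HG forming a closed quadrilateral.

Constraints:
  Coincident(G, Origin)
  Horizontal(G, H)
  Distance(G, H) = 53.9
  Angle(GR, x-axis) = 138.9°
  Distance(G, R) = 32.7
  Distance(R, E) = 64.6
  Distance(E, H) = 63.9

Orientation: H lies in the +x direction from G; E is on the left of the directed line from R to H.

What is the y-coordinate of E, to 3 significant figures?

58.5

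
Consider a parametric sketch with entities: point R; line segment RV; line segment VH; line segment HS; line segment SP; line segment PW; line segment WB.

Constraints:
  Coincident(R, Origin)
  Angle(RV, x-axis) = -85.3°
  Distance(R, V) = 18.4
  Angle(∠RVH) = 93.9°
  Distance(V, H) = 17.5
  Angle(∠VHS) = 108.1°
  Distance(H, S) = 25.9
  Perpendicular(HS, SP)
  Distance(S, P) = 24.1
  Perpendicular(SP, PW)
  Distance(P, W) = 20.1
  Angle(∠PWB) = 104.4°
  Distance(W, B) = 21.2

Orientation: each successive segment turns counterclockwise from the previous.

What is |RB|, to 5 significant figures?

22.837

R is at the origin; RV runs at -85.3° with length 18.4, so V = (1.5077, -18.338). ∠RVH = 93.9° gives VH at 0.80000° from the x-axis; with |VH| = 17.5, H = (19.006, -18.094). ∠VHS = 108.1° gives HS at 72.700° from the x-axis; with |HS| = 25.9, S = (26.708, 6.6345). HS is perpendicular to SP, so SP runs at 162.70°; with |SP| = 24.1, P = (3.6982, 13.801). SP is perpendicular to PW, so PW runs at -107.30°; with |PW| = 20.1, W = (-2.2790, -5.3894). ∠PWB = 104.4° gives WB at -31.700° from the x-axis; with |WB| = 21.2, B = (15.758, -16.529). Then |RB| = |B − R| = 22.837.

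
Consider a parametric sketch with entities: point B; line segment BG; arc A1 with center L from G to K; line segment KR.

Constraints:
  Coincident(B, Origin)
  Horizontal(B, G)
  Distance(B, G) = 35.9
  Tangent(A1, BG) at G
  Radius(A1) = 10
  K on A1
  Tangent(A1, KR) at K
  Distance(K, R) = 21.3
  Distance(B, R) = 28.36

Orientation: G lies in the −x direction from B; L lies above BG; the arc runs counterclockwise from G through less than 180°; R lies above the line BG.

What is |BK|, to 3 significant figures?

27.7

B is at the origin; BG is horizontal with |BG| = 35.9 and G on the −x side, so G = (-35.9, 0.00). Since A1 is tangent to BG there, LG ⟂ BG, so L = G + (0, 10) = (-35.9, 10.0). Since LK ⟂ KR (tangency), |LR| = √(10.0² + 21.3²) = 23.5 regardless of where K sits on A1. So R lies on both circle(B, 28.36) and circle(L, 23.5); the above-BG intersection is R = (-16.4, 23.1). K is the foot of the tangent from R: K = (-27.3, 4.87).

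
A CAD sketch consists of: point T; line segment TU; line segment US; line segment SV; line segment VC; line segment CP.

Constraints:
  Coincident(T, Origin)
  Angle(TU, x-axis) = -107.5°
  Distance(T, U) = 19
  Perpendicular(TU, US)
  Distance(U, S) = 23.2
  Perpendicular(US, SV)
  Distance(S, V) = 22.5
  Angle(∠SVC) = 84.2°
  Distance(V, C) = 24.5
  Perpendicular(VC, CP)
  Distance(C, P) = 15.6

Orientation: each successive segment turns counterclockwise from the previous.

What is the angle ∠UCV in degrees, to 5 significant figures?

92.443°

T is at the origin; TU runs at -107.5° with length 19.0, so U = (-5.7134, -18.121). TU ⟂ US, so US runs at -17.500°; with |US| = 23.2, S = (16.413, -25.097). The perpendicularity gives SV at right angles to US, so SV runs at 72.500°; with |SV| = 22.5, V = (23.179, -3.6384). ∠SVC = 84.2° gives VC at 168.30° from the x-axis; with |VC| = 24.5, C = (-0.81226, 1.3299). Then cos ∠UCV = CU·CV / (|CU||CV|), giving 92.443°.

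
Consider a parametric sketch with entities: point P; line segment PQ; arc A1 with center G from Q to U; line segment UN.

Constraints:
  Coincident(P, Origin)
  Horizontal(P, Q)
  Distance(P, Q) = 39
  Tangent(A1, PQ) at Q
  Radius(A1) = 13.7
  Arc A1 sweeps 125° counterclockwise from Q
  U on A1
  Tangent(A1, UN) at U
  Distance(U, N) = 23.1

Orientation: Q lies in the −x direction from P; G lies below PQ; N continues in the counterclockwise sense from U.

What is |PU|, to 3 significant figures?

54.7

P is at the origin; P and Q share the same y with |PQ| = 39.0 and Q on the −x side, so Q = (-39.0, 0.00). The tangent condition forces GQ to be normal to PQ, so G = Q + (0, -13.7) = (-39.0, -13.7). On A1, Q sits at bearing 90° from G; a 125° counterclockwise sweep puts U at bearing 215°, so U = G + 13.7·(cos 215°, sin 215°) = (-50.2, -21.6). Then |PU| = |U − P| = 54.7.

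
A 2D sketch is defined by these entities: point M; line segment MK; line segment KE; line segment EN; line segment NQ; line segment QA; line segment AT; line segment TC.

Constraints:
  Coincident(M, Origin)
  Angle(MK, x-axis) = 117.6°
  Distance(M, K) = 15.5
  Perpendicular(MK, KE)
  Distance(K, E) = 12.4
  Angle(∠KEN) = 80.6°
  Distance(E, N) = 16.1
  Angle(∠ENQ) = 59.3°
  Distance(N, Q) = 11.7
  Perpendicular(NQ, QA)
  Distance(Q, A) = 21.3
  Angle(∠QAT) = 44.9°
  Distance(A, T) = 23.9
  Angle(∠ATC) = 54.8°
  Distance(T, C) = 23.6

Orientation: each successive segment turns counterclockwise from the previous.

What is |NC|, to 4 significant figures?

18.10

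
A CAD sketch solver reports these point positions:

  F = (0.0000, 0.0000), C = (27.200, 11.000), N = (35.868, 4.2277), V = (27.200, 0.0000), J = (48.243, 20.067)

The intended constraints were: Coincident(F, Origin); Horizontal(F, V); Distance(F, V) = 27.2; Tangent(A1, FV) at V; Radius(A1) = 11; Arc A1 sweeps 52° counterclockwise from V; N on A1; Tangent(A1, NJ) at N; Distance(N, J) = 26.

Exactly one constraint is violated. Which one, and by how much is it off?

Distance(N, J) = 26 — off by 5.90.

F = (0.00, 0.00) ✓; F.y = 0.00, V.y = 0.00 ✓; |FV| = 27.20 ✓; ∠(CV, VF) = 90.00° ✓; |CV| = 11.00 ✓; bearing(C→N) − bearing(C→V) = 52.00° ✓; |CN| = 11.00 ✓; ∠(CN, NJ) = 90.00° ✓; |NJ| = 20.10 ✗.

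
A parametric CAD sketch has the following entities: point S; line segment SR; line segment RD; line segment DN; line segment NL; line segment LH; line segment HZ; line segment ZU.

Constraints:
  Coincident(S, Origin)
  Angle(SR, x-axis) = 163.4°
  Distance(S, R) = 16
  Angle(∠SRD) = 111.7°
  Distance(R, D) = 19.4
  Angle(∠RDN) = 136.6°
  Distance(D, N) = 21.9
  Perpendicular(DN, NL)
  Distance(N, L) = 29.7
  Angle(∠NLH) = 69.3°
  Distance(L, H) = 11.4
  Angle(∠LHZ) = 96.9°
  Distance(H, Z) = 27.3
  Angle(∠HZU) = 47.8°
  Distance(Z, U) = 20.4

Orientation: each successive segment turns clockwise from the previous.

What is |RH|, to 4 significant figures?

28.18

S is at the origin; SR runs at 163.4° with length 16.0, so R = (-15.33, 4.571). ∠SRD = 111.7° gives RD at 95.10° from the x-axis; with |RD| = 19.4, D = (-17.06, 23.89). ∠RDN = 136.6° gives DN at 51.70° from the x-axis; with |DN| = 21.9, N = (-3.485, 41.08). DN is perpendicular to NL, so NL runs at -38.30°; with |NL| = 29.7, L = (19.82, 22.67). ∠NLH = 69.3° gives LH at -149.0° from the x-axis; with |LH| = 11.4, H = (10.05, 16.80). Then |RH| = |H − R| = 28.18.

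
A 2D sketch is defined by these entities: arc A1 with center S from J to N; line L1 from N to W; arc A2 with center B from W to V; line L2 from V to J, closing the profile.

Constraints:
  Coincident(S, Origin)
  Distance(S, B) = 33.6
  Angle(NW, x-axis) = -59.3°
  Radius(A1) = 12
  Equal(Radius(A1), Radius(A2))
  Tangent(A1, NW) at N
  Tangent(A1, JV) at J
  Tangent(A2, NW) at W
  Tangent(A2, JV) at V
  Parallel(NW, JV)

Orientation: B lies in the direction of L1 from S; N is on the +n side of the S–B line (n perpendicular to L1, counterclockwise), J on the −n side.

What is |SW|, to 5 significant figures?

35.679

The slot axis is L1's direction at -59.3°, so u = (cos -59.3°, sin -59.3°) = (0.51054, -0.85985) and n = (−sin -59.3°, cos -59.3°) = (0.85985, 0.51054). S is at the origin and B lies 33.6 along u from S, so B = 33.6·u = (17.154, -28.891). Tangency of A1 to both parallel lines with radius 12.0 puts N and J at S ± 12.0·n: N = (10.318, 6.1265), J = (-10.318, -6.1265). Equal radii place W and V the same way about B: W = B + 12.0·n = (27.472, -22.765), V = B − 12.0·n = (6.8360, -35.018). Then |SW| = |W − S| = 35.679.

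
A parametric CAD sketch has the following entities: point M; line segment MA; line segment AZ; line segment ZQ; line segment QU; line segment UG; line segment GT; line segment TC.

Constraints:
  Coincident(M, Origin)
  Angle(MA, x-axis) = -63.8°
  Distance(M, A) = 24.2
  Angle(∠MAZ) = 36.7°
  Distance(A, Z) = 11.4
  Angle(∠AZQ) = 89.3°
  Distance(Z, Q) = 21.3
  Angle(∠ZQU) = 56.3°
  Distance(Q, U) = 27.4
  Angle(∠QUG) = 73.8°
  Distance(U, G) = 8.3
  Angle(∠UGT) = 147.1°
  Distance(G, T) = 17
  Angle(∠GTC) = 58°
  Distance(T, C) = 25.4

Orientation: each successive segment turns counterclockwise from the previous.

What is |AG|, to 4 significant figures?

5.084

∠ZQU = 56.3° gives QU at -66.10° from the x-axis; with |QU| = 27.4, U = (2.874, -31.93). ∠QUG = 73.8° gives UG at 40.10° from the x-axis; with |UG| = 8.3, G = (9.222, -26.58). Then |AG| = |G − A| = 5.084.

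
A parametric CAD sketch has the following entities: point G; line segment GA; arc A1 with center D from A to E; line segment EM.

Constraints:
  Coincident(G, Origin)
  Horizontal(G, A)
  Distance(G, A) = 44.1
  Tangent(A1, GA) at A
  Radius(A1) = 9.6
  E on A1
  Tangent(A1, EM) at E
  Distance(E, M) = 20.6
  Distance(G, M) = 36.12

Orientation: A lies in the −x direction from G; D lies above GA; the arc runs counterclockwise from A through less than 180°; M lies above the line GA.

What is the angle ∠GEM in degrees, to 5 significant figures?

74.159°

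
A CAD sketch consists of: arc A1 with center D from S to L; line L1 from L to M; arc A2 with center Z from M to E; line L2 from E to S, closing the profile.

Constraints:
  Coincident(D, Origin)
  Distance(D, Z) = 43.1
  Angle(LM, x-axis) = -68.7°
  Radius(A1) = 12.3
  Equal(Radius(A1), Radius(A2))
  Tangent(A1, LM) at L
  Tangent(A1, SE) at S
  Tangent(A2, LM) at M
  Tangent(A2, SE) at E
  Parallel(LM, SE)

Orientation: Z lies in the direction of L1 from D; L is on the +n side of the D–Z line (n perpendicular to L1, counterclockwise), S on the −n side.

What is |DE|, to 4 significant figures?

44.82

Tangency of A1 to both parallel lines with radius 12.3 puts L and S at D ± 12.3·n: L = (11.46, 4.468), S = (-11.46, -4.468). Equal radii place M and E the same way about Z: M = Z + 12.3·n = (27.12, -35.69), E = Z − 12.3·n = (4.196, -44.62). Then |DE| = |E − D| = 44.82.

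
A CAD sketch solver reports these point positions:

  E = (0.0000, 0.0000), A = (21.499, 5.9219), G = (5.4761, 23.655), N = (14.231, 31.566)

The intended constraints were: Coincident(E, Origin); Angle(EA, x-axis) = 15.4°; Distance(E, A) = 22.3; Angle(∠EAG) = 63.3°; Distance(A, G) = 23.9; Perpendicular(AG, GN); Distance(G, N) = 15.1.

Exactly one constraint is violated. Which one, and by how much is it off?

Distance(G, N) = 15.1 — off by 3.30.

E = (0.00, 0.00) ✓; EA at 15.40° ✓; |EA| = 22.30 ✓; ∠EAG = 63.30° ✓; |AG| = 23.90 ✓; ∠(AG, GN) = 90.00° ✓; |GN| = 11.80 ✗.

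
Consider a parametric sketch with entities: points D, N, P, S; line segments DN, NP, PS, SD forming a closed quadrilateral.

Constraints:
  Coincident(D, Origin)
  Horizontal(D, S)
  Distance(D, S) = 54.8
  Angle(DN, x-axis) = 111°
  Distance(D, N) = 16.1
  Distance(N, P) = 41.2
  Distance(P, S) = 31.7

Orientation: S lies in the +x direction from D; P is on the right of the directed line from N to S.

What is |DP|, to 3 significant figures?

28.1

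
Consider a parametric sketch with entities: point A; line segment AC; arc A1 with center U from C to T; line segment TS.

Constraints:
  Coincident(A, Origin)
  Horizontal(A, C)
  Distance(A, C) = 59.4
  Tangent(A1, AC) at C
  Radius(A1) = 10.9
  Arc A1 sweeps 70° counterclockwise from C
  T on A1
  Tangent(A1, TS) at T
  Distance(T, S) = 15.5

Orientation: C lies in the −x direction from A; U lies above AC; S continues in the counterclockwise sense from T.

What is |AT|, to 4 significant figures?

49.68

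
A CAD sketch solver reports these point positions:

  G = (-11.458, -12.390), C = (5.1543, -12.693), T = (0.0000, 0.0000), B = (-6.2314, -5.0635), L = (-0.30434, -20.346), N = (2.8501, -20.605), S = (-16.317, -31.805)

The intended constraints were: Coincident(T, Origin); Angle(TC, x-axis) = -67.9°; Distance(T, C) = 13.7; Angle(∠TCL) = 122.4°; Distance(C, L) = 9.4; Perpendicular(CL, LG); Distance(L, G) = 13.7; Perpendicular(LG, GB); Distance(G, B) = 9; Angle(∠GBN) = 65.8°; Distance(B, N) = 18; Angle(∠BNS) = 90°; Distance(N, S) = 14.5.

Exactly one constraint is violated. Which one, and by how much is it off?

Distance(N, S) = 14.5 — off by 7.70.

T = (0.00, 0.00) ✓; TC at -67.90° ✓; |TC| = 13.70 ✓; ∠TCL = 122.4° ✓; |CL| = 9.400 ✓; ∠(CL, LG) = 90.00° ✓; |LG| = 13.70 ✓; ∠(LG, GB) = 90.00° ✓; |GB| = 9.000 ✓; ∠GBN = 65.80° ✓; |BN| = 18.00 ✓; ∠BNS = 90.00° ✓; |NS| = 22.20 ✗.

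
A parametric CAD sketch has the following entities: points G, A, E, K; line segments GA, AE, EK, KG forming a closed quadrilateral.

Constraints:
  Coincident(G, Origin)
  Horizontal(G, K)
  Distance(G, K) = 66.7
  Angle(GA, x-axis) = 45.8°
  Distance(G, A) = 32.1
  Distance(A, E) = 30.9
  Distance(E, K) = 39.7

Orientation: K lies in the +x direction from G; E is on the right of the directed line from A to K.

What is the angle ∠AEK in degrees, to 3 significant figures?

89.1°

Checks: |AE| = 30.90 ✓; |EK| = 39.70 ✓.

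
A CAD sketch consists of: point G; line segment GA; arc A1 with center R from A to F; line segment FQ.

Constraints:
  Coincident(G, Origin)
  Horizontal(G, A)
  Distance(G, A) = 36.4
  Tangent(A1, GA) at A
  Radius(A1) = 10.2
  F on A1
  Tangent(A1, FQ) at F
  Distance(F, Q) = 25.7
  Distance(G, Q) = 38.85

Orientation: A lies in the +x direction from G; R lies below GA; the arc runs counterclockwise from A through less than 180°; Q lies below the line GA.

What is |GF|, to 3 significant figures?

27.6

Checks: |RF| = 10.20 ✓; ∠(RF, FQ) = 90.00° ✓; |FQ| = 25.70 ✓; |GQ| = 38.85 ✓.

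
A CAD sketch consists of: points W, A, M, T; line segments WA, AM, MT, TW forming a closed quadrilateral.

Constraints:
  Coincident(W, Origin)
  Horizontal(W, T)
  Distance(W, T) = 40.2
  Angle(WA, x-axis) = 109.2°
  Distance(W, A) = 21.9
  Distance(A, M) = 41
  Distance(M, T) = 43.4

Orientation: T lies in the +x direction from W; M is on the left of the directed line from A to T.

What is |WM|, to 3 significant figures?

50.2

W is at the origin; W and T share the same y with |WT| = 40.2 and T in +x, so T = (40.2, 0). WA runs at 109.2° with |WA| = 21.9, so A = (-7.20, 20.7). M is determined by |AM| = 41.0 and |MT| = 43.4 together: it lies at the intersection of circle(A, 41.0) and circle(T, 43.4). With |AT| = 51.7, the foot of the radical line on AT is 23.9 from A and the perpendicular offset is √(41.0² − 23.9²) = 33.3. Taking the left-of-AT solution: M = (28.0, 41.7).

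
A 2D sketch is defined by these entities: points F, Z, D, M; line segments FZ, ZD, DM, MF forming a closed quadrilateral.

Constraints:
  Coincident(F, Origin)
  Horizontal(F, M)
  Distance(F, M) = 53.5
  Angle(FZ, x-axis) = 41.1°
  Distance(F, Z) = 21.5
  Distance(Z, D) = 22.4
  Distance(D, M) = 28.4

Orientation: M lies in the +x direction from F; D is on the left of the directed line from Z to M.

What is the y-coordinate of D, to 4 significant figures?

22.96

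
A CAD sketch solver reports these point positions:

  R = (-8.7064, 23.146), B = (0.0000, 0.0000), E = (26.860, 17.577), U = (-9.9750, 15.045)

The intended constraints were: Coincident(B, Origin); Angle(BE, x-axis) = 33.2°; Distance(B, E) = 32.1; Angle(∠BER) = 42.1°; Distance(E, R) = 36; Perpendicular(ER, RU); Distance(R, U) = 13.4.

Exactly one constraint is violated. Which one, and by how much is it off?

Distance(R, U) = 13.4 — off by 5.20.

B = (0.00, 0.00) ✓; BE at 33.20° ✓; |BE| = 32.10 ✓; ∠BER = 42.10° ✓; |ER| = 36.00 ✓; ∠(ER, RU) = 90.00° ✓; |RU| = 8.200 ✗.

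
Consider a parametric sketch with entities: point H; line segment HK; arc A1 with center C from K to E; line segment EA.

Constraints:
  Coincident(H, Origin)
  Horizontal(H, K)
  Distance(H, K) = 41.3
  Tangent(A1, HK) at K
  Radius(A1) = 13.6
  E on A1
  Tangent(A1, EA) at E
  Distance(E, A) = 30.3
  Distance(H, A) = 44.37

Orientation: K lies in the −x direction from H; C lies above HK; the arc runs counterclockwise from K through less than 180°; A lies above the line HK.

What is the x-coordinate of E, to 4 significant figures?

-28.15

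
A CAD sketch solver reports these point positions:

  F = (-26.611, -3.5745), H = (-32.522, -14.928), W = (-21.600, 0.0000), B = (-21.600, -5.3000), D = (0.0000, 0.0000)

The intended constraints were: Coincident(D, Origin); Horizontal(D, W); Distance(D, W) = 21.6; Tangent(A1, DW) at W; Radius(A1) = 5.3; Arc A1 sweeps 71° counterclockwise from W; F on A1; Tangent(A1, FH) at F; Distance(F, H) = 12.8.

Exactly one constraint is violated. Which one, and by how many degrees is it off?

Tangent(A1, FH) at F — off by 8.50°.

D = (0.00, 0.00) ✓; D.y = 0.00, W.y = 0.00 ✓; |DW| = 21.60 ✓; ∠(BW, WD) = 90.00° ✓; |BW| = 5.300 ✓; bearing(B→F) − bearing(B→W) = 71.00° ✓; |BF| = 5.300 ✓; ∠(BF, FH) = 98.50° ✗; |FH| = 12.80 ✓.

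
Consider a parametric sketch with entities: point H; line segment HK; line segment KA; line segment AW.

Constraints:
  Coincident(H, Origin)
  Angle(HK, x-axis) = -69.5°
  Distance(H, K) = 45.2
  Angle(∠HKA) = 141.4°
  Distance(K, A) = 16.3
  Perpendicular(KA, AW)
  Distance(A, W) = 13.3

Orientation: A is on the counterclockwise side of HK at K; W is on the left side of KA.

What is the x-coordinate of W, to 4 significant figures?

36.65

H is at the origin; HK runs at -69.5° with length 45.2, so K = 45.2·(cos -69.5°, sin -69.5°) = (15.83, -42.34). ∠HKA = 141.4°, so KA runs at -69.5° + (180° − 141.4°) = -30.90° from the x-axis; with |KA| = 16.3, A = K + 16.3·(cos -30.90°, sin -30.90°) = (29.82, -50.71). The perpendicularity gives AW at right angles to KA; with |AW| = 13.3 on the left of KA, W = A + 13.3·(0.5135, 0.8581) = (36.65, -39.30). So W.x = 36.65.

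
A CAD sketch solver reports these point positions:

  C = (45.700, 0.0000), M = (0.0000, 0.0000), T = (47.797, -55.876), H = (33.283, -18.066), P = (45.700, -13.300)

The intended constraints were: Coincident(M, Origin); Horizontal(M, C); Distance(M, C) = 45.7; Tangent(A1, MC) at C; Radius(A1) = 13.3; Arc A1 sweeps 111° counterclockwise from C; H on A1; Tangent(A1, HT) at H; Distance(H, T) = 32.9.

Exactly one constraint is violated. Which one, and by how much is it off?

Distance(H, T) = 32.9 — off by 7.60.

M = (0.00, 0.00) ✓; M.y = 0.00, C.y = 0.00 ✓; |MC| = 45.70 ✓; ∠(PC, CM) = 90.00° ✓; |PC| = 13.30 ✓; bearing(P→H) − bearing(P→C) = 111.0° ✓; |PH| = 13.30 ✓; ∠(PH, HT) = 90.00° ✓; |HT| = 40.50 ✗.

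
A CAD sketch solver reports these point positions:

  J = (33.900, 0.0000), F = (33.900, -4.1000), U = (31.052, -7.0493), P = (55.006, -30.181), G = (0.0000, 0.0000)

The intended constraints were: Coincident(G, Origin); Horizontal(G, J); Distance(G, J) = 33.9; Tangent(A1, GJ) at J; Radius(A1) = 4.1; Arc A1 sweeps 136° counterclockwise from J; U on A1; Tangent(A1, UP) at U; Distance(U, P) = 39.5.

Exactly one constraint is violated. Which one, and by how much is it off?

Distance(U, P) = 39.5 — off by 6.20.

G = (0.00, 0.00) ✓; G.y = 0.00, J.y = 0.00 ✓; |GJ| = 33.90 ✓; ∠(FJ, JG) = 90.00° ✓; |FJ| = 4.100 ✓; bearing(F→U) − bearing(F→J) = 136.0° ✓; |FU| = 4.100 ✓; ∠(FU, UP) = 90.00° ✓; |UP| = 33.30 ✗.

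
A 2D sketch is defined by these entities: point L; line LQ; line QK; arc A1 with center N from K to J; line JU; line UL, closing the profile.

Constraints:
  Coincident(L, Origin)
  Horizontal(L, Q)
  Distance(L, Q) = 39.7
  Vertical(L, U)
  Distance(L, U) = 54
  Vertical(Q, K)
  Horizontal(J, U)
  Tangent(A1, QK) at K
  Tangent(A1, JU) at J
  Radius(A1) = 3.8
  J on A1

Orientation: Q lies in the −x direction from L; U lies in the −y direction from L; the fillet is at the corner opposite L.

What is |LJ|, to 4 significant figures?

64.84

The virtual corner opposite L is at (-39.70, -54.00). The tangent condition forces NK to be normal to QK and the tangent condition forces NJ to be normal to JU, with radius 3.8, so the center N sits 3.8 in from both sides at N = (-35.90, -50.20). That places the tangent points at K = (-39.70, -50.20) on QK and J = (-35.90, -54.00) on JU. Then |LJ| = |J − L| = 64.84.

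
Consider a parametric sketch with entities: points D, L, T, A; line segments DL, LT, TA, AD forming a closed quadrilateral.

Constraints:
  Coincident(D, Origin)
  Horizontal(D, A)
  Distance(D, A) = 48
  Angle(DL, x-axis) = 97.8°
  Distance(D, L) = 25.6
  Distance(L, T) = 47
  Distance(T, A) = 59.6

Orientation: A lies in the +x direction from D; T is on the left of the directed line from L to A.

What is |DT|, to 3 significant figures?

65.1

D is at the origin; D and A share the same y with |DA| = 48.0 and A in +x, so A = (48.0, 0). DL runs at 97.8° with |DL| = 25.6, so L = (-3.47, 25.4). T is determined by |LT| = 47.0 and |TA| = 59.6 together: it lies at the intersection of circle(L, 47.0) and circle(A, 59.6). With |LA| = 57.4, the foot of the radical line on LA is 17.0 from L and the perpendicular offset is √(47.0² − 17.0²) = 43.8. Taking the left-of-LA solution: T = (31.1, 57.2).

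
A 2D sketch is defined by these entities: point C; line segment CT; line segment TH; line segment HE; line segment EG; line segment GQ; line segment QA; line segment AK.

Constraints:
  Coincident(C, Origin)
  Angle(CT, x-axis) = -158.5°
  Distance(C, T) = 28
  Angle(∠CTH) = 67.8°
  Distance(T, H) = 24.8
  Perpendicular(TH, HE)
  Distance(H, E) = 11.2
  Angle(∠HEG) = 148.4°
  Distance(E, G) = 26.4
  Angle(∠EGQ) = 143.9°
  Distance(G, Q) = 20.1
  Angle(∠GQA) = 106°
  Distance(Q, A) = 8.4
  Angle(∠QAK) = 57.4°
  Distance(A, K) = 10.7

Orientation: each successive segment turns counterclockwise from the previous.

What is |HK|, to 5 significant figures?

43.142

∠GQA = 106.0° gives QA at -174.60° from the x-axis; with |QA| = 8.4, A = (-9.8181, 23.006). ∠QAK = 57.4° gives AK at -52.000° from the x-axis; with |AK| = 10.7, K = (-3.2305, 14.574). Then |HK| = |K − H| = 43.142.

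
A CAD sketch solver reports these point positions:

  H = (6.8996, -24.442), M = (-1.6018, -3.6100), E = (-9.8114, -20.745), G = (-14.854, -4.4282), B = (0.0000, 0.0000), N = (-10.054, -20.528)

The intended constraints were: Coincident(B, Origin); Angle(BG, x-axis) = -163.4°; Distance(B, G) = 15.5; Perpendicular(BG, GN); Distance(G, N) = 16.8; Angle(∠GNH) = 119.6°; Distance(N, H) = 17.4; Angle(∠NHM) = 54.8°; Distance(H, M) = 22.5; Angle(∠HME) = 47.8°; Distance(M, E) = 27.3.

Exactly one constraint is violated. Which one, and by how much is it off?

Distance(M, E) = 27.3 — off by 8.30.

B = (0.00, 0.00) ✓; BG at -163.4° ✓; |BG| = 15.50 ✓; ∠(BG, GN) = 90.00° ✓; |GN| = 16.80 ✓; ∠GNH = 119.6° ✓; |NH| = 17.40 ✓; ∠NHM = 54.80° ✓; |HM| = 22.50 ✓; ∠HME = 47.80° ✓; |ME| = 19.00 ✗.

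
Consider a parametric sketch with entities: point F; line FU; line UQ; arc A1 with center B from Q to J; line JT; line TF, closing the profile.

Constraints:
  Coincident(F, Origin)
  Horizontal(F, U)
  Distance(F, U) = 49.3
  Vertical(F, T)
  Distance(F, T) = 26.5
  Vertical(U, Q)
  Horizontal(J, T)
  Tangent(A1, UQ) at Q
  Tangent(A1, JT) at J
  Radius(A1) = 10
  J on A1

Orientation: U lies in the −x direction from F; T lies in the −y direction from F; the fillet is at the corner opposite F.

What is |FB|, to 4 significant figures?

42.62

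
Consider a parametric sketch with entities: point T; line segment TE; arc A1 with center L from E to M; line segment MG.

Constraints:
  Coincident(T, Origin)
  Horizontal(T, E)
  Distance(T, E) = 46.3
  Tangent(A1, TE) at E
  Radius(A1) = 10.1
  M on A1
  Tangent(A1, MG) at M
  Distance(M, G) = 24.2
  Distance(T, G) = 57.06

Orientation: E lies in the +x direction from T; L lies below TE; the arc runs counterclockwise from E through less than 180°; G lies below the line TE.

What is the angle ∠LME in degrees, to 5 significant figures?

36.098°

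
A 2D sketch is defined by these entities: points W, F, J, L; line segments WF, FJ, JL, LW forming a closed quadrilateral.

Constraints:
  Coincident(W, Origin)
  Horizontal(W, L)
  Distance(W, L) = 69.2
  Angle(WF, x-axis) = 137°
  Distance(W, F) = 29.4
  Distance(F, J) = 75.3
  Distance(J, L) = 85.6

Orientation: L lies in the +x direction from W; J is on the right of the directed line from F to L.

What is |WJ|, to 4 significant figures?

51.80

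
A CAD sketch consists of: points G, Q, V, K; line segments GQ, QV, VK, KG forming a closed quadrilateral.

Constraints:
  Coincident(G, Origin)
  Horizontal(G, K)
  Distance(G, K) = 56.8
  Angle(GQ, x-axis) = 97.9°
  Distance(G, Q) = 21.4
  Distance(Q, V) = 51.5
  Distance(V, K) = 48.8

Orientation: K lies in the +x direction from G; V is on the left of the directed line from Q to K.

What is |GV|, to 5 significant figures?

62.594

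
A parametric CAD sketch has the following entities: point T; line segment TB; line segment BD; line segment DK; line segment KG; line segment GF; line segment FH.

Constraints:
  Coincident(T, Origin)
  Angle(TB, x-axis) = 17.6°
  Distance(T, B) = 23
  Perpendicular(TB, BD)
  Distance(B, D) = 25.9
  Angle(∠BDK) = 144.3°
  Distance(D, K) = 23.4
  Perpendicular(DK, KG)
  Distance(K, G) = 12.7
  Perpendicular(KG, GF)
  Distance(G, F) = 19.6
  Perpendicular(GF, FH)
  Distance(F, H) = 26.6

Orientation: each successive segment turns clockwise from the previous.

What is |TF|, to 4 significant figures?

23.98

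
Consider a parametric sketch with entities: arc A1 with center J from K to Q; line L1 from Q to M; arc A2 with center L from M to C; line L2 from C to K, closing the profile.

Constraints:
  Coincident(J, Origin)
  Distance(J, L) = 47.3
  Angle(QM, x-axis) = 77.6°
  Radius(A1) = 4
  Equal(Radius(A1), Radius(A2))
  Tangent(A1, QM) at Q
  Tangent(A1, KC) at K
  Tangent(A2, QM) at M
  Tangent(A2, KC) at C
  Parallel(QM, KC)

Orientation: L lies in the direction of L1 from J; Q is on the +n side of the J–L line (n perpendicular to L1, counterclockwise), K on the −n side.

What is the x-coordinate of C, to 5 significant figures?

14.064

The slot axis is L1's direction at 77.6°, so u = (cos 77.6°, sin 77.6°) = (0.21474, 0.97667) and n = (−sin 77.6°, cos 77.6°) = (-0.97667, 0.21474). J is at the origin and L lies 47.3 along u from J, so L = 47.3·u = (10.157, 46.197). Tangency of A1 to both parallel lines with radius 4.0 puts Q and K at J ± 4.0·n: Q = (-3.9067, 0.85894), K = (3.9067, -0.85894). Equal radii place M and C the same way about L: M = L + 4.0·n = (6.2503, 47.056), C = L − 4.0·n = (14.064, 45.338). So C.x = 14.064.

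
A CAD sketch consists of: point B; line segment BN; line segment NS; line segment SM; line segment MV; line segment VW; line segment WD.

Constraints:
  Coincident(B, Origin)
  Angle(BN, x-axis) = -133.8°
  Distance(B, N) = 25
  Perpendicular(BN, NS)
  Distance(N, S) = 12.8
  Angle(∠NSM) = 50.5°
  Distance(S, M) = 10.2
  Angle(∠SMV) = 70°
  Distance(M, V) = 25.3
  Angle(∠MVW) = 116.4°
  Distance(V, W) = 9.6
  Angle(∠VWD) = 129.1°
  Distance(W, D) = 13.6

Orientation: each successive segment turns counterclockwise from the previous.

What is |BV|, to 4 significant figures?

39.47

∠NSM = 50.5° gives SM at 85.70° from the x-axis; with |SM| = 10.2, M = (-7.300, -16.73). ∠SMV = 70.0° gives MV at -164.3° from the x-axis; with |MV| = 25.3, V = (-31.66, -23.58). Then |BV| = |V − B| = 39.47.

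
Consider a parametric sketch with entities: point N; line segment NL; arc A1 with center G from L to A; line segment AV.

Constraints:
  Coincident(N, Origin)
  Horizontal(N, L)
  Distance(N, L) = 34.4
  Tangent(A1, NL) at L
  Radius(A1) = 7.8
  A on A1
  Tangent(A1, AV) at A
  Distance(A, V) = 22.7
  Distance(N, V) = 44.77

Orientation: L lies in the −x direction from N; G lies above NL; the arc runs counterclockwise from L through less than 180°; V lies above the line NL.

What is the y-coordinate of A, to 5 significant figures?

9.4785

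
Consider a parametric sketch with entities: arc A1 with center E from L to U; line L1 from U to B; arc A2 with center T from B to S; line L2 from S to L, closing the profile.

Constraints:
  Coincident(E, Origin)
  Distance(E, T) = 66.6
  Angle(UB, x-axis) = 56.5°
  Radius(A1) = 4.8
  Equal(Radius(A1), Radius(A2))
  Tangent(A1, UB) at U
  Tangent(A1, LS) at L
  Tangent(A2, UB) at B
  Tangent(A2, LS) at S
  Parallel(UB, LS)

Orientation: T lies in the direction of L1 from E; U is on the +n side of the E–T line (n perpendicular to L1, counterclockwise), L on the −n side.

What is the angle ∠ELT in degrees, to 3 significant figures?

85.9°

E is at the origin and T lies 66.6 along u from E, so T = 66.6·u = (36.8, 55.5). Tangency of A1 to both parallel lines with radius 4.8 puts U and L at E ± 4.8·n: U = (-4.00, 2.65), L = (4.00, -2.65). Then cos ∠ELT = LE·LT / (|LE||LT|), giving 85.9°.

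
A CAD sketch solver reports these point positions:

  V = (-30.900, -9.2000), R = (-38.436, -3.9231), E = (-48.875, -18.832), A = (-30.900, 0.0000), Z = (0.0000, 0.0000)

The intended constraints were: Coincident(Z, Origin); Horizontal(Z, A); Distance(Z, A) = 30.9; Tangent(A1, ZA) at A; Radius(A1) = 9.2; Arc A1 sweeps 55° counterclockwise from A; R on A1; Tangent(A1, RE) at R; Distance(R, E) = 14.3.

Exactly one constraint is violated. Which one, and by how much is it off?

Distance(R, E) = 14.3 — off by 3.90.

Z = (0.00, 0.00) ✓; Z.y = 0.00, A.y = 0.00 ✓; |ZA| = 30.90 ✓; ∠(VA, AZ) = 90.00° ✓; |VA| = 9.200 ✓; bearing(V→R) − bearing(V→A) = 55.00° ✓; |VR| = 9.200 ✓; ∠(VR, RE) = 90.00° ✓; |RE| = 18.20 ✗.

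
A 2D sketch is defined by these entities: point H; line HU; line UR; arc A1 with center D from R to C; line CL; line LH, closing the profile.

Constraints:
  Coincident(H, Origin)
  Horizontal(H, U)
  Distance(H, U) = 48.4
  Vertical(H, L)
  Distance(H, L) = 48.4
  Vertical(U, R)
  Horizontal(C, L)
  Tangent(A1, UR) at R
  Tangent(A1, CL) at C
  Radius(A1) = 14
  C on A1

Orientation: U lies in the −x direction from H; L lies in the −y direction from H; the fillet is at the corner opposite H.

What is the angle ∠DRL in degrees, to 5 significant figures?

16.133°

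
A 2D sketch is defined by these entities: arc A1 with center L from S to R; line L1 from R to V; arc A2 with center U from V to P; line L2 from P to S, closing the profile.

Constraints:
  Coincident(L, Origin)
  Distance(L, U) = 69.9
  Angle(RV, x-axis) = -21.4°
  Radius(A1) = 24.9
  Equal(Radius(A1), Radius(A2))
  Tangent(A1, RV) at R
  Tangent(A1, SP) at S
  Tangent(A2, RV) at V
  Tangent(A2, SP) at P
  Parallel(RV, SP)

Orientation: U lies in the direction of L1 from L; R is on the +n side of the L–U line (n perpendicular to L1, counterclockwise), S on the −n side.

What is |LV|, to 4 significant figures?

74.20

Tangency of A1 to both parallel lines with radius 24.9 puts R and S at L ± 24.9·n: R = (9.085, 23.18), S = (-9.085, -23.18). Equal radii place V and P the same way about U: V = U + 24.9·n = (74.17, -2.322), P = U − 24.9·n = (56.00, -48.69). Then |LV| = |V − L| = 74.20.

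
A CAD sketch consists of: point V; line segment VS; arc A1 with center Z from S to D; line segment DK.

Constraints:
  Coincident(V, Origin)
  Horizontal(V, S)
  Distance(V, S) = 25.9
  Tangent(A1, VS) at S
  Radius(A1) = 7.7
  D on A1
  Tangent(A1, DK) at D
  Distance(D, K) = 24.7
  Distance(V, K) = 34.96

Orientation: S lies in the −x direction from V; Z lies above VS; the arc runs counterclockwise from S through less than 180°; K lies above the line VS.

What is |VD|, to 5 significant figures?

19.484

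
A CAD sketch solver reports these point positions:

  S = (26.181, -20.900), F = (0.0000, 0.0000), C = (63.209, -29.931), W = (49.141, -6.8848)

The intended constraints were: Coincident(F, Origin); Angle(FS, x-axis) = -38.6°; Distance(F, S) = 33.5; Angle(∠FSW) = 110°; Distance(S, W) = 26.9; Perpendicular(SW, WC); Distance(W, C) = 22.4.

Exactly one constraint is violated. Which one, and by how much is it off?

Distance(W, C) = 22.4 — off by 4.60.

F = (0.00, 0.00) ✓; FS at -38.60° ✓; |FS| = 33.50 ✓; ∠FSW = 110.0° ✓; |SW| = 26.90 ✓; ∠(SW, WC) = 90.00° ✓; |WC| = 27.00 ✗.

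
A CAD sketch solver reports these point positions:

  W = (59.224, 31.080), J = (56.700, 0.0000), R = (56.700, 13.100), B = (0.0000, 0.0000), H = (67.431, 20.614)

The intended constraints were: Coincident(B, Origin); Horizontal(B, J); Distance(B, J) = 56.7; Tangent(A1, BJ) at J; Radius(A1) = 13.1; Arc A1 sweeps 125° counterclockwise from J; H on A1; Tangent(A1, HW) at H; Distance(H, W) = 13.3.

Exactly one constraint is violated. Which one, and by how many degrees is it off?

Tangent(A1, HW) at H — off by 3.10°.

B = (0.00, 0.00) ✓; B.y = 0.00, J.y = 0.00 ✓; |BJ| = 56.70 ✓; ∠(RJ, JB) = 90.00° ✓; |RJ| = 13.10 ✓; bearing(R→H) − bearing(R→J) = 125.0° ✓; |RH| = 13.10 ✓; ∠(RH, HW) = 86.90° ✗; |HW| = 13.30 ✓.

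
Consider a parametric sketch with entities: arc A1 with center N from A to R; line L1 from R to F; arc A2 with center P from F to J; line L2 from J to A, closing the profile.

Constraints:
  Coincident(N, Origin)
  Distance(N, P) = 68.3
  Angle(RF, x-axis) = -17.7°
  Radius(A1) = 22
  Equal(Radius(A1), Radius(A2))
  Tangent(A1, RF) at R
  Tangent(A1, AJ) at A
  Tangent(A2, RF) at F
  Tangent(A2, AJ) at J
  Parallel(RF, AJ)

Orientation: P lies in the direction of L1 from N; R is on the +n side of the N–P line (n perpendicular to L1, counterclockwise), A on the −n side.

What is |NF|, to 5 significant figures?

71.756

The slot axis is L1's direction at -17.7°, so u = (cos -17.7°, sin -17.7°) = (0.95266, -0.30403) and n = (−sin -17.7°, cos -17.7°) = (0.30403, 0.95266). N is at the origin and P lies 68.3 along u from N, so P = 68.3·u = (65.067, -20.765). Tangency of A1 to both parallel lines with radius 22.0 puts R and A at N ± 22.0·n: R = (6.6887, 20.959), A = (-6.6887, -20.959). Equal radii place F and J the same way about P: F = P + 22.0·n = (71.756, 0.19309), J = P − 22.0·n = (58.378, -41.724). Then |NF| = |F − N| = 71.756.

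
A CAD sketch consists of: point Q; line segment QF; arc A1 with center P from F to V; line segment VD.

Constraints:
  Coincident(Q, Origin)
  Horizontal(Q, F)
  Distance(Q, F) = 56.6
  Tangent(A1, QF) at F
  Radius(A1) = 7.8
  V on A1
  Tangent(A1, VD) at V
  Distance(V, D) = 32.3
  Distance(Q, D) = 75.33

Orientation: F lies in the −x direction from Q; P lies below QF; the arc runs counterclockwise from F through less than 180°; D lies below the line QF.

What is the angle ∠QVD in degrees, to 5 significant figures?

95.758°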